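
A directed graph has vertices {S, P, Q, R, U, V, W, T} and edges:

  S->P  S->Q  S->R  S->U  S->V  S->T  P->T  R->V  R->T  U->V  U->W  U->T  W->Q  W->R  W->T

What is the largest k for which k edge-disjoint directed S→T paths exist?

Assign every edge capacity 1; by Menger, the answer equals the max flow.
Path S→T (+1); total 1.
Path S→P→T (+1); total 2.
Path S→R→T (+1); total 3.
Path S→U→T (+1); total 4.
No residual S→T path; max flow = 4.
Certifying cut of size 4: {S→P, S→R, S→T, S→U}.

4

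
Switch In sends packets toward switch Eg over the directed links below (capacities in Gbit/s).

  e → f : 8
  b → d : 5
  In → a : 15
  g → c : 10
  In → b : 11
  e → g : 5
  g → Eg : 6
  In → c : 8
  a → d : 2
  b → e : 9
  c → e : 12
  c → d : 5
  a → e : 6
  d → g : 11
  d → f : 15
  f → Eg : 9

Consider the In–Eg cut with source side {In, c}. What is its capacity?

Edges leaving {In, c}: In→a (15), In→b (11), c→d (5), c→e (12).
Cut capacity = 15 + 11 + 5 + 12 = 43.

43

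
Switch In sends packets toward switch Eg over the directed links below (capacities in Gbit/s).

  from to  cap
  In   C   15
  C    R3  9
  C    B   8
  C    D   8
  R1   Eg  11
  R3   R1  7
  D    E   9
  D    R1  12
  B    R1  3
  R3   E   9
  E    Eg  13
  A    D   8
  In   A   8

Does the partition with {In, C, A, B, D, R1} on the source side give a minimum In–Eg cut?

No — its capacity is 29, but the minimum cut has capacity 23.

Given cut capacity: 9 + 9 + 11 = 29.
Augment In→C→B→R1→Eg: bottleneck 3, flow now 3.
Augment In→C→D→E→Eg: bottleneck 8, flow now 11.
Augment In→C→R3→E→Eg: bottleneck 4, flow now 15.
Augment In→A→D→E→Eg: bottleneck 1, flow now 16.
Augment In→A→D→R1→Eg: bottleneck 7, flow now 23.
No augmenting path remains; maximum flow = 23.
In the residual graph, reachable from In: {In}.
Min-cut edges: In→C (15), In→A (8); capacity 15 + 8 = 23.
Cut capacity 29 exceeds the max flow 23, so it is not minimum.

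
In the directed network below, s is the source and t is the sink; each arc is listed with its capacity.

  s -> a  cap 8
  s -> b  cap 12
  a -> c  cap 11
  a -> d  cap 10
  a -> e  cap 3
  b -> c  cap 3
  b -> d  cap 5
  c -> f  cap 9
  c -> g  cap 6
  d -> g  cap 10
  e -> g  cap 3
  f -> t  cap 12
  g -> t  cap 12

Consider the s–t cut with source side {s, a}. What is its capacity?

36

Edges leaving {s, a}: s→b (12), a→c (11), a→d (10), a→e (3).
Cut capacity = 12 + 11 + 10 + 3 = 36.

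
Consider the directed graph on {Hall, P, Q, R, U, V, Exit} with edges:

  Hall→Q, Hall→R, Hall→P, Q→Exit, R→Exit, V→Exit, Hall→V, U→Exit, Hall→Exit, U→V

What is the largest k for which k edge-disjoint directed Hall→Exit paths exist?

4

Assign every edge capacity 1; by Menger, the answer equals the max flow.
Path Hall→Exit (+1); total 1.
Path Hall→Q→Exit (+1); total 2.
Path Hall→R→Exit (+1); total 3.
Path Hall→V→Exit (+1); total 4.
No residual Hall→Exit path; max flow = 4.
Certifying cut of size 4: {Hall→Exit, Hall→Q, Hall→R, Hall→V}.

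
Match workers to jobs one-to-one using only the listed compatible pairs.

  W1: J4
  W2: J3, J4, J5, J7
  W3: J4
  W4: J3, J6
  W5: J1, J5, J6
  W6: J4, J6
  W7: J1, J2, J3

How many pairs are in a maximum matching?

Unit-capacity flow: source→left, listed edges, right→sink; max matching = max flow.
Augmenting path W1→J4 (+1); matched 1.
Augmenting path W2→J3 (+1); matched 2.
Augmenting path W4→J6 (+1); matched 3.
Augmenting path W5→J1 (+1); matched 4.
Augmenting path W7→J2 (+1); matched 5.
Augmenting path W6→J6→W4→J3→W2→J5 (+1); matched 6.
No augmenting path remains; maximum matching = 6.
König certificate: {W2, W4, W5, W6, W7, J4} is a vertex cover of size 6 (every listed pair touches it), so no matching can be larger.

6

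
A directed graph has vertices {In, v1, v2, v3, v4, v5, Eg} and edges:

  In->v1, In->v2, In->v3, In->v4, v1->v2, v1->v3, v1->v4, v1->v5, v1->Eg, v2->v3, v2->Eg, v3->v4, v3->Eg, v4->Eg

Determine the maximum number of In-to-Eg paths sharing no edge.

Assign every edge capacity 1; by Menger, the answer equals the max flow.
Path In→v1→Eg (+1); total 1.
Path In→v2→Eg (+1); total 2.
Path In→v3→Eg (+1); total 3.
Path In→v4→Eg (+1); total 4.
No residual In→Eg path; max flow = 4.
Certifying cut of size 4: {In→v1, In→v2, In→v3, In→v4}.

4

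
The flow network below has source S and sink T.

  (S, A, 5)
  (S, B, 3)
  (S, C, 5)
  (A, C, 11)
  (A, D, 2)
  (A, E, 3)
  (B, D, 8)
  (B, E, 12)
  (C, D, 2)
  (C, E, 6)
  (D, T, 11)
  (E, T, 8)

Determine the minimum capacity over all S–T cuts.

13

Augment S→A→D→T: bottleneck 2, flow now 2.
Augment S→A→E→T: bottleneck 3, flow now 5.
Augment S→B→D→T: bottleneck 3, flow now 8.
Augment S→C→D→T: bottleneck 2, flow now 10.
Augment S→C→E→T: bottleneck 3, flow now 13.
No augmenting path remains; maximum flow = 13.
By max-flow min-cut, the minimum cut capacity equals the max flow.
In the residual graph, reachable from S: {S}.
Min-cut edges: S→A (5), S→B (3), S→C (5); capacity 5 + 3 + 5 = 13.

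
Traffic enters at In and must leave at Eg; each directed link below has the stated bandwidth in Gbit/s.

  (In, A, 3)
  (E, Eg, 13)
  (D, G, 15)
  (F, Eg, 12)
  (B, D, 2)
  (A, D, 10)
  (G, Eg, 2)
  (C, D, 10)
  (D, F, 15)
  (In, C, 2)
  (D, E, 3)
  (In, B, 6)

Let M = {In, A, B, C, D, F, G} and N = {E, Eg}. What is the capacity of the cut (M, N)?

17

Edges leaving {In, A, B, C, D, F, G}: D→E (3), F→Eg (12), G→Eg (2).
Cut capacity = 3 + 12 + 2 = 17.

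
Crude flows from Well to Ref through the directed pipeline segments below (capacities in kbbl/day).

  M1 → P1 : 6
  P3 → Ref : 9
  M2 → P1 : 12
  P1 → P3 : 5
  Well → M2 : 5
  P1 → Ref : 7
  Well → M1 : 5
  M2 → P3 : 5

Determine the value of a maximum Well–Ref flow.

10

Augment Well→M1→P1→Ref: bottleneck 5, flow now 5.
Augment Well→M2→P1→Ref: bottleneck 2, flow now 7.
Augment Well→M2→P3→Ref: bottleneck 3, flow now 10.
No augmenting path remains; maximum flow = 10.
In the residual graph, reachable from Well: {Well}.
Min-cut edges: Well→M1 (5), Well→M2 (5); capacity 5 + 5 = 10.
This cut is saturated, so no flow can exceed 10.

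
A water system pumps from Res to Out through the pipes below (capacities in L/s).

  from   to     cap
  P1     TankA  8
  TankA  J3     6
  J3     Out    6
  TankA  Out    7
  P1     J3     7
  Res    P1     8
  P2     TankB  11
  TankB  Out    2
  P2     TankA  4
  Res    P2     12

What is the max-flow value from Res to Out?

14

Augment Res→P1→J3→Out: bottleneck 6, flow now 6.
Augment Res→P1→TankA→Out: bottleneck 2, flow now 8.
Augment Res→P2→TankB→Out: bottleneck 2, flow now 10.
Augment Res→P2→TankA→Out: bottleneck 4, flow now 14.
No augmenting path remains; maximum flow = 14.
In the residual graph, reachable from Res: {Res, P2, TankB}.
Min-cut edges: Res→P1 (8), P2→TankA (4), TankB→Out (2); capacity 8 + 4 + 2 = 14.
This cut is saturated, so no flow can exceed 14.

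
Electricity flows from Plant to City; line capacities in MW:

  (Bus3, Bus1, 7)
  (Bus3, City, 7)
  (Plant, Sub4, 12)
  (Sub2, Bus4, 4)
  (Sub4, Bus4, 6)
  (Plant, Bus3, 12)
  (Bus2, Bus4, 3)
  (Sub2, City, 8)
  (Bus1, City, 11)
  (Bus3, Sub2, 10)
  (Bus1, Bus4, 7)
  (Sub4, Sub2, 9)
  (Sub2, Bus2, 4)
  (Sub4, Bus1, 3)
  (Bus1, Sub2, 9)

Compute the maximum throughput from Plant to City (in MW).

Augment Plant→Bus3→City: bottleneck 7, flow now 7.
Augment Plant→Sub4→Bus1→City: bottleneck 3, flow now 10.
Augment Plant→Sub4→Sub2→City: bottleneck 8, flow now 18.
Augment Plant→Bus3→Bus1→City: bottleneck 5, flow now 23.
No augmenting path remains; maximum flow = 23.
In the residual graph, reachable from Plant: {Plant, Sub4, Sub2, Bus2, Bus4}.
Min-cut edges: Plant→Bus3 (12), Sub4→Bus1 (3), Sub2→City (8); capacity 12 + 3 + 8 = 23.
This cut is saturated, so no flow can exceed 23.

23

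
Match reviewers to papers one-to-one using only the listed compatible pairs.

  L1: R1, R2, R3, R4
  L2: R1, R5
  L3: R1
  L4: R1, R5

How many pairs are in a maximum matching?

Unit-capacity flow: source→left, listed edges, right→sink; max matching = max flow.
Augmenting path L1→R1 (+1); matched 1.
Augmenting path L2→R5 (+1); matched 2.
Augmenting path L3→R1→L1→R2 (+1); matched 3.
No augmenting path remains; maximum matching = 3.
König certificate: {L1, R1, R5} is a vertex cover of size 3 (every listed pair touches it), so no matching can be larger.

3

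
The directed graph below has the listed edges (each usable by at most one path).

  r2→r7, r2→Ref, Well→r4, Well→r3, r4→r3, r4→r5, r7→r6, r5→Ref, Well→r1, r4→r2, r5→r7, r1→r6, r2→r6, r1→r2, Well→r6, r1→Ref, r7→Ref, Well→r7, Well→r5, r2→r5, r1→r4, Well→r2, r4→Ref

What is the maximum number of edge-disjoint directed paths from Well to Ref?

5

Assign every edge capacity 1; by Menger, the answer equals the max flow.
Path Well→r1→Ref (+1); total 1.
Path Well→r2→Ref (+1); total 2.
Path Well→r4→Ref (+1); total 3.
Path Well→r5→Ref (+1); total 4.
Path Well→r7→Ref (+1); total 5.
No residual Well→Ref path; max flow = 5.
Certifying cut of size 5: {Well→r1, Well→r2, Well→r4, Well→r5, Well→r7}.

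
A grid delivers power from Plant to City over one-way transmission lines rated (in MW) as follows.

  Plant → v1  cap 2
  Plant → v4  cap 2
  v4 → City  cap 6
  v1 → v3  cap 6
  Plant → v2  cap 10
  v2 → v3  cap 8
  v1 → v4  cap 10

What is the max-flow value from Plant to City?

4

Augment Plant→v4→City: bottleneck 2, flow now 2.
Augment Plant→v1→v4→City: bottleneck 2, flow now 4.
No augmenting path remains; maximum flow = 4.
In the residual graph, reachable from Plant: {Plant, v2, v3}.
Min-cut edges: Plant→v1 (2), Plant→v4 (2); capacity 2 + 2 = 4.
This cut is saturated, so no flow can exceed 4.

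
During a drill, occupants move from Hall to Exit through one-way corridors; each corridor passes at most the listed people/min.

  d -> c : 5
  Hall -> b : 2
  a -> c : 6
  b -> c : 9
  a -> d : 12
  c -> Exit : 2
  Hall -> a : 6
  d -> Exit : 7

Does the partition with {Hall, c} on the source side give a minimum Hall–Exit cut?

Given cut capacity: 6 + 2 + 2 = 10.
Augment Hall→a→c→Exit: bottleneck 2, flow now 2.
Augment Hall→a→d→Exit: bottleneck 4, flow now 6.
Augment Hall→b→c→a→d→Exit: bottleneck 2, flow now 8. (uses reverse residual edge)
No augmenting path remains; maximum flow = 8.
In the residual graph, reachable from Hall: {Hall}.
Min-cut edges: Hall→a (6), Hall→b (2); capacity 6 + 2 = 8.
Cut capacity 10 exceeds the max flow 8, so it is not minimum.

No — its capacity is 10, but the minimum cut has capacity 8.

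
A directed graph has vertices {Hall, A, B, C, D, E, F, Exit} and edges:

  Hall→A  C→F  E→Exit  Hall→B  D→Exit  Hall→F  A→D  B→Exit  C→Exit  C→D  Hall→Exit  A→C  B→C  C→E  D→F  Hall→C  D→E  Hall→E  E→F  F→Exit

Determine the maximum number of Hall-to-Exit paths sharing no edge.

6

Assign every edge capacity 1; by Menger, the answer equals the max flow.
Path Hall→Exit (+1); total 1.
Path Hall→B→Exit (+1); total 2.
Path Hall→C→Exit (+1); total 3.
Path Hall→E→Exit (+1); total 4.
Path Hall→F→Exit (+1); total 5.
Path Hall→A→D→Exit (+1); total 6.
No residual Hall→Exit path; max flow = 6.
Certifying cut of size 6: {Hall→A, Hall→B, Hall→C, Hall→E, Hall→Exit, Hall→F}.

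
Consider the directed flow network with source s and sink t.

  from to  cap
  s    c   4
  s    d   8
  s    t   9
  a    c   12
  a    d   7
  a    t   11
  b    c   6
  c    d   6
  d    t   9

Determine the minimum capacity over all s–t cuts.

18

Augment s→t: bottleneck 9, flow now 9.
Augment s→d→t: bottleneck 8, flow now 17.
Augment s→c→d→t: bottleneck 1, flow now 18.
No augmenting path remains; maximum flow = 18.
By max-flow min-cut, the minimum cut capacity equals the max flow.
In the residual graph, reachable from s: {s, c, d}.
Min-cut edges: s→t (9), d→t (9); capacity 9 + 9 = 18.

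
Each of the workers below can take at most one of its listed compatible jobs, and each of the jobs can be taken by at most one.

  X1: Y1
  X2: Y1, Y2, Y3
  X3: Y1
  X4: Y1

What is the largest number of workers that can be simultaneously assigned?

2

Unit-capacity flow: source→left, listed edges, right→sink; max matching = max flow.
Augmenting path X1→Y1 (+1); matched 1.
Augmenting path X2→Y2 (+1); matched 2.
No augmenting path remains; maximum matching = 2.
König certificate: {X2, Y1} is a vertex cover of size 2 (every listed pair touches it), so no matching can be larger.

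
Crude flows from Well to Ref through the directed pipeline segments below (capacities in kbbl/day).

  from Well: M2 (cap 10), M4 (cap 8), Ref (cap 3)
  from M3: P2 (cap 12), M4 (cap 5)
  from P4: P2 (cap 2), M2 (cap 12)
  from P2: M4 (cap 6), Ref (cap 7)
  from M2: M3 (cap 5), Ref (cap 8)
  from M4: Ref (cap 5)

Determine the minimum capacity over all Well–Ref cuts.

Augment Well→Ref: bottleneck 3, flow now 3.
Augment Well→M2→Ref: bottleneck 8, flow now 11.
Augment Well→M4→Ref: bottleneck 5, flow now 16.
Augment Well→M2→M3→P2→Ref: bottleneck 2, flow now 18.
No augmenting path remains; maximum flow = 18.
By max-flow min-cut, the minimum cut capacity equals the max flow.
In the residual graph, reachable from Well: {Well, M4}.
Min-cut edges: Well→M2 (10), Well→Ref (3), M4→Ref (5); capacity 10 + 3 + 5 = 18.

18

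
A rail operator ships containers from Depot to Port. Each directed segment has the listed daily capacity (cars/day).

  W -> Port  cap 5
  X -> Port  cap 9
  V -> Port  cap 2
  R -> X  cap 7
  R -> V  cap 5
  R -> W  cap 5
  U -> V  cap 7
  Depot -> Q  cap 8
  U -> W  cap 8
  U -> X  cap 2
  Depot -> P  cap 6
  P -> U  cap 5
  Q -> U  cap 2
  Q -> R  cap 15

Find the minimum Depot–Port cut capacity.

Augment Depot→P→U→V→Port: bottleneck 2, flow now 2.
Augment Depot→P→U→W→Port: bottleneck 3, flow now 5.
Augment Depot→Q→R→W→Port: bottleneck 2, flow now 7.
Augment Depot→Q→R→X→Port: bottleneck 6, flow now 13.
No augmenting path remains; maximum flow = 13.
By max-flow min-cut, the minimum cut capacity equals the max flow.
In the residual graph, reachable from Depot: {Depot, P}.
Min-cut edges: Depot→Q (8), P→U (5); capacity 8 + 5 = 13.

13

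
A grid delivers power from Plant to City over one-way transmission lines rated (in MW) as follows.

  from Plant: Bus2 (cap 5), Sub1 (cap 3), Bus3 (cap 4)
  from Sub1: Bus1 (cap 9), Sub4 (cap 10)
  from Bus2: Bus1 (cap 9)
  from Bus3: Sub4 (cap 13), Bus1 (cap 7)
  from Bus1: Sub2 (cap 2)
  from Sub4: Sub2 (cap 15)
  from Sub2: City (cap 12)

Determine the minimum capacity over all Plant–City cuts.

Augment Plant→Sub1→Bus1→Sub2→City: bottleneck 2, flow now 2.
Augment Plant→Sub1→Sub4→Sub2→City: bottleneck 1, flow now 3.
Augment Plant→Bus3→Sub4→Sub2→City: bottleneck 4, flow now 7.
Augment Plant→Bus2→Bus1→Sub1→Sub4→Sub2→City: bottleneck 2, flow now 9. (uses reverse residual edge)
No augmenting path remains; maximum flow = 9.
By max-flow min-cut, the minimum cut capacity equals the max flow.
In the residual graph, reachable from Plant: {Plant, Bus2, Bus1}.
Min-cut edges: Plant→Sub1 (3), Plant→Bus3 (4), Bus1→Sub2 (2); capacity 3 + 4 + 2 = 9.

9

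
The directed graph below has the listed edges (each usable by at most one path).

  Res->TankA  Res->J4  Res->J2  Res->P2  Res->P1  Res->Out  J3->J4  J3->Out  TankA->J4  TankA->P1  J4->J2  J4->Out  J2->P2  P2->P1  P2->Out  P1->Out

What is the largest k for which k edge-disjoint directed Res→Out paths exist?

Assign every edge capacity 1; by Menger, the answer equals the max flow.
Path Res→Out (+1); total 1.
Path Res→J4→Out (+1); total 2.
Path Res→P2→Out (+1); total 3.
Path Res→P1→Out (+1); total 4.
No residual Res→Out path; max flow = 4.
Certifying cut of size 4: {J4→Out, P1→Out, P2→Out, Res→Out}.

4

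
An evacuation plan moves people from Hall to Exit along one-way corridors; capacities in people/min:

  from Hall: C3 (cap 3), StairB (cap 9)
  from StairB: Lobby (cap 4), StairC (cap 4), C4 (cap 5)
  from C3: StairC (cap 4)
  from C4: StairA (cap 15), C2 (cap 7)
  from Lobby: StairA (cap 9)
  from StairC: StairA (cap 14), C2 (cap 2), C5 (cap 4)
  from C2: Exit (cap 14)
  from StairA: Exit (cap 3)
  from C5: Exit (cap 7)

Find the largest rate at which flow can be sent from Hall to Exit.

Augment Hall→StairB→C4→C2→Exit: bottleneck 5, flow now 5.
Augment Hall→StairB→Lobby→StairA→Exit: bottleneck 3, flow now 8.
Augment Hall→StairB→StairC→C2→Exit: bottleneck 1, flow now 9.
Augment Hall→C3→StairC→C2→Exit: bottleneck 1, flow now 10.
Augment Hall→C3→StairC→C5→Exit: bottleneck 2, flow now 12.
No augmenting path remains; maximum flow = 12.
In the residual graph, reachable from Hall: {Hall}.
Min-cut edges: Hall→StairB (9), Hall→C3 (3); capacity 9 + 3 = 12.
This cut is saturated, so no flow can exceed 12.

12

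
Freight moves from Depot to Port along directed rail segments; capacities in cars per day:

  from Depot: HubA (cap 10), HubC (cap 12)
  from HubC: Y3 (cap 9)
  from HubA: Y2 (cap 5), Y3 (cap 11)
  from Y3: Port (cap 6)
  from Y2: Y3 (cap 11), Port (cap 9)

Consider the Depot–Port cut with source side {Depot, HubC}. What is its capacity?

Edges leaving {Depot, HubC}: Depot→HubA (10), HubC→Y3 (9).
Cut capacity = 10 + 9 = 19.

19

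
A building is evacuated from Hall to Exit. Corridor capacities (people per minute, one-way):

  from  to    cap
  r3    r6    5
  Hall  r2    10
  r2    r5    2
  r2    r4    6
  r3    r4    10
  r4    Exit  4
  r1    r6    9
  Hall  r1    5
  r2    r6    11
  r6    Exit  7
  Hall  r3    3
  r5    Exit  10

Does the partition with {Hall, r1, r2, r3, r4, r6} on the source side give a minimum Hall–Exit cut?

Given cut capacity: 2 + 4 + 7 = 13.
Augment Hall→r1→r6→Exit: bottleneck 5, flow now 5.
Augment Hall→r2→r4→Exit: bottleneck 4, flow now 9.
Augment Hall→r2→r5→Exit: bottleneck 2, flow now 11.
Augment Hall→r2→r6→Exit: bottleneck 2, flow now 13.
No augmenting path remains; maximum flow = 13.
Cut capacity 13 equals the max flow, so it is a minimum cut.

Yes — it is a minimum cut (capacity 13).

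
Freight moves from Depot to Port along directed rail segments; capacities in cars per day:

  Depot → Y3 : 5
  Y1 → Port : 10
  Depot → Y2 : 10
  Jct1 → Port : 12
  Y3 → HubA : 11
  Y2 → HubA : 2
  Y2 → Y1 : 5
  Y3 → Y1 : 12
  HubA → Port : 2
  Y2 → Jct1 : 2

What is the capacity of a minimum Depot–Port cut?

14

Augment Depot→Y3→HubA→Port: bottleneck 2, flow now 2.
Augment Depot→Y3→Y1→Port: bottleneck 3, flow now 5.
Augment Depot→Y2→Y1→Port: bottleneck 5, flow now 10.
Augment Depot→Y2→Jct1→Port: bottleneck 2, flow now 12.
Augment Depot→Y2→HubA→Y3→Y1→Port: bottleneck 2, flow now 14. (uses reverse residual edge)
No augmenting path remains; maximum flow = 14.
By max-flow min-cut, the minimum cut capacity equals the max flow.
In the residual graph, reachable from Depot: {Depot, Y2}.
Min-cut edges: Depot→Y3 (5), Y2→HubA (2), Y2→Y1 (5), Y2→Jct1 (2); capacity 5 + 2 + 5 + 2 = 14.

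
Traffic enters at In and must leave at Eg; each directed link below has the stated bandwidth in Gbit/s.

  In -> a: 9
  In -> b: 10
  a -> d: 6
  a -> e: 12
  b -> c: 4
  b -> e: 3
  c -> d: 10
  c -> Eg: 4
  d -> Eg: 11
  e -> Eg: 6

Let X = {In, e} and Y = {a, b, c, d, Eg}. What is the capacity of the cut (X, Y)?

Edges leaving {In, e}: In→a (9), In→b (10), e→Eg (6).
Cut capacity = 9 + 10 + 6 = 25.

25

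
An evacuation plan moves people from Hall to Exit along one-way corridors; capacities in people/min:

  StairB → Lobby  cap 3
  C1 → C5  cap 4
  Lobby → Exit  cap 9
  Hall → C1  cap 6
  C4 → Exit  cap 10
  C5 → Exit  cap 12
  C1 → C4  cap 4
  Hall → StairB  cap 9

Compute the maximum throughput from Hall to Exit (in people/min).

9

Augment Hall→StairB→Lobby→Exit: bottleneck 3, flow now 3.
Augment Hall→C1→C4→Exit: bottleneck 4, flow now 7.
Augment Hall→C1→C5→Exit: bottleneck 2, flow now 9.
No augmenting path remains; maximum flow = 9.
In the residual graph, reachable from Hall: {Hall, StairB}.
Min-cut edges: Hall→C1 (6), StairB→Lobby (3); capacity 6 + 3 = 9.
This cut is saturated, so no flow can exceed 9.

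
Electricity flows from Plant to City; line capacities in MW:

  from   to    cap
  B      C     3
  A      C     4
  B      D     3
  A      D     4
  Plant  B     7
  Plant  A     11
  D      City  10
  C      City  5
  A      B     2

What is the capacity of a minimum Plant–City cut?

12

Augment Plant→A→C→City: bottleneck 4, flow now 4.
Augment Plant→A→D→City: bottleneck 4, flow now 8.
Augment Plant→B→C→City: bottleneck 1, flow now 9.
Augment Plant→B→D→City: bottleneck 3, flow now 12.
No augmenting path remains; maximum flow = 12.
By max-flow min-cut, the minimum cut capacity equals the max flow.
In the residual graph, reachable from Plant: {Plant, A, B, C}.
Min-cut edges: A→D (4), B→D (3), C→City (5); capacity 4 + 3 + 5 = 12.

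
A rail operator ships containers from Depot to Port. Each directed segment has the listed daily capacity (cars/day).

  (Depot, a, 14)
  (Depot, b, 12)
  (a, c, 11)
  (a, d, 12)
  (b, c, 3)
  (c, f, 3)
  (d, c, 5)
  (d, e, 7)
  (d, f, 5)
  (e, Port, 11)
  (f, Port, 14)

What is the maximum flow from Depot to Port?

15

Augment Depot→a→c→f→Port: bottleneck 3, flow now 3.
Augment Depot→a→d→e→Port: bottleneck 7, flow now 10.
Augment Depot→a→d→f→Port: bottleneck 4, flow now 14.
Augment Depot→b→c→a→d→f→Port: bottleneck 1, flow now 15. (uses reverse residual edge)
No augmenting path remains; maximum flow = 15.
In the residual graph, reachable from Depot: {Depot, a, b, c}.
Min-cut edges: a→d (12), c→f (3); capacity 12 + 3 = 15.
This cut is saturated, so no flow can exceed 15.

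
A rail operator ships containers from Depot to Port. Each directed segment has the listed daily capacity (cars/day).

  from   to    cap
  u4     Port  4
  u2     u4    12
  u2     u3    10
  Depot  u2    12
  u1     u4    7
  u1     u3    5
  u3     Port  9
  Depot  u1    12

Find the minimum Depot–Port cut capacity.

Augment Depot→u1→u3→Port: bottleneck 5, flow now 5.
Augment Depot→u1→u4→Port: bottleneck 4, flow now 9.
Augment Depot→u2→u3→Port: bottleneck 4, flow now 13.
No augmenting path remains; maximum flow = 13.
By max-flow min-cut, the minimum cut capacity equals the max flow.
In the residual graph, reachable from Depot: {Depot, u1, u2, u3, u4}.
Min-cut edges: u3→Port (9), u4→Port (4); capacity 9 + 4 = 13.

13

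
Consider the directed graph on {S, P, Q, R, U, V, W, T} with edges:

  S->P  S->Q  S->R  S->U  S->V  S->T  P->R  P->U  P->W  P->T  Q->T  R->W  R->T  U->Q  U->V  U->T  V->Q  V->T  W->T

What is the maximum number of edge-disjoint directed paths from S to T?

Assign every edge capacity 1; by Menger, the answer equals the max flow.
Path S→T (+1); total 1.
Path S→P→T (+1); total 2.
Path S→Q→T (+1); total 3.
Path S→R→T (+1); total 4.
Path S→U→T (+1); total 5.
Path S→V→T (+1); total 6.
No residual S→T path; max flow = 6.
Certifying cut of size 6: {S→P, S→Q, S→R, S→T, S→U, S→V}.

6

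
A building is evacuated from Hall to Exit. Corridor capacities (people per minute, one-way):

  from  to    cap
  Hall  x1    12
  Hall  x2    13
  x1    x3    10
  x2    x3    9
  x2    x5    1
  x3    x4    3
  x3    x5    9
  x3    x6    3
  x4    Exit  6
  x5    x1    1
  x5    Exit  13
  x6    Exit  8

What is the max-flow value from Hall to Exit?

16

Augment Hall→x2→x5→Exit: bottleneck 1, flow now 1.
Augment Hall→x1→x3→x4→Exit: bottleneck 3, flow now 4.
Augment Hall→x1→x3→x5→Exit: bottleneck 7, flow now 11.
Augment Hall→x2→x3→x5→Exit: bottleneck 2, flow now 13.
Augment Hall→x2→x3→x6→Exit: bottleneck 3, flow now 16.
No augmenting path remains; maximum flow = 16.
In the residual graph, reachable from Hall: {Hall, x1, x2, x3}.
Min-cut edges: x2→x5 (1), x3→x4 (3), x3→x5 (9), x3→x6 (3); capacity 1 + 3 + 9 + 3 = 16.
This cut is saturated, so no flow can exceed 16.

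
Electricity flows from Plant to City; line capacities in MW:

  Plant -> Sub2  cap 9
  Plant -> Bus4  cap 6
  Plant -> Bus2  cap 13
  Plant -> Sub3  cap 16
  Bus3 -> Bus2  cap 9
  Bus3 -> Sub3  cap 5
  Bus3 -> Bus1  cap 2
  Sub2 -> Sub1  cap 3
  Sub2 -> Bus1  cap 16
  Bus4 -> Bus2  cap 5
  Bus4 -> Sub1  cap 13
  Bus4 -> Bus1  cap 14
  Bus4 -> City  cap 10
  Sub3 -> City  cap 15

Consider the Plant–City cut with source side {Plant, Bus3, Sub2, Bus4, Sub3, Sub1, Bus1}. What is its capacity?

52

Edges leaving {Plant, Bus3, Sub2, Bus4, Sub3, Sub1, Bus1}: Plant→Bus2 (13), Bus3→Bus2 (9), Bus4→Bus2 (5), Bus4→City (10), Sub3→City (15).
Cut capacity = 13 + 9 + 5 + 10 + 15 = 52.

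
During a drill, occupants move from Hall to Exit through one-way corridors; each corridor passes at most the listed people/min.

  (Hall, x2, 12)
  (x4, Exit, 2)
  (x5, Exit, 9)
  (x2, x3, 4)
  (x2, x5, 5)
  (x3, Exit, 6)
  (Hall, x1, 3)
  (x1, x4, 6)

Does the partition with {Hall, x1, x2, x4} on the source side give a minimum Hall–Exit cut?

Given cut capacity: 4 + 5 + 2 = 11.
Augment Hall→x1→x4→Exit: bottleneck 2, flow now 2.
Augment Hall→x2→x3→Exit: bottleneck 4, flow now 6.
Augment Hall→x2→x5→Exit: bottleneck 5, flow now 11.
No augmenting path remains; maximum flow = 11.
Cut capacity 11 equals the max flow, so it is a minimum cut.

Yes — it is a minimum cut (capacity 11).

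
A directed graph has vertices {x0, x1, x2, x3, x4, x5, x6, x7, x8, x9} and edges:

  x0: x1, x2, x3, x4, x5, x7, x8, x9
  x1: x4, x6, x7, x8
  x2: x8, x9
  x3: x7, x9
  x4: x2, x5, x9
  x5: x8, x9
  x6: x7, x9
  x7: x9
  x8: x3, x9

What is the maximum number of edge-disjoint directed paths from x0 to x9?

8

Assign every edge capacity 1; by Menger, the answer equals the max flow.
Path x0→x9 (+1); total 1.
Path x0→x2→x9 (+1); total 2.
Path x0→x3→x9 (+1); total 3.
Path x0→x4→x9 (+1); total 4.
Path x0→x5→x9 (+1); total 5.
Path x0→x7→x9 (+1); total 6.
Path x0→x8→x9 (+1); total 7.
Path x0→x1→x6→x9 (+1); total 8.
No residual x0→x9 path; max flow = 8.
Certifying cut of size 8: {x0→x1, x0→x2, x0→x3, x0→x4, x0→x5, x0→x7, x0→x8, x0→x9}.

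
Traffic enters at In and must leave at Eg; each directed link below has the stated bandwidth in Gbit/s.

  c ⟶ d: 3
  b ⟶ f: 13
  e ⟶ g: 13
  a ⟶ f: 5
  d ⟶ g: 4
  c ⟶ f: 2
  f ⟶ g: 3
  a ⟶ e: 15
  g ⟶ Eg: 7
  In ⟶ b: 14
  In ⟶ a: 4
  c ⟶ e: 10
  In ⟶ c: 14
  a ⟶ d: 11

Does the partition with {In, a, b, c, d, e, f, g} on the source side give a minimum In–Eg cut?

Given cut capacity: 7 = 7.
Augment In→a→d→g→Eg: bottleneck 4, flow now 4.
Augment In→b→f→g→Eg: bottleneck 3, flow now 7.
No augmenting path remains; maximum flow = 7.
Cut capacity 7 equals the max flow, so it is a minimum cut.

Yes — it is a minimum cut (capacity 7).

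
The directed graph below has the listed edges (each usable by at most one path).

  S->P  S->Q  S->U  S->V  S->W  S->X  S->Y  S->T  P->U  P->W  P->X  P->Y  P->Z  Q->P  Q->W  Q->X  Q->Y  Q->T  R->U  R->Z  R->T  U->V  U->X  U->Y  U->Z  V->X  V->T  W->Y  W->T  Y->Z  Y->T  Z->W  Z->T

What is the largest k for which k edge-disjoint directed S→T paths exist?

6

Assign every edge capacity 1; by Menger, the answer equals the max flow.
Path S→T (+1); total 1.
Path S→Q→T (+1); total 2.
Path S→V→T (+1); total 3.
Path S→W→T (+1); total 4.
Path S→Y→T (+1); total 5.
Path S→P→Z→T (+1); total 6.
No residual S→T path; max flow = 6.
Certifying cut of size 6: {S→Q, S→T, V→T, W→T, Y→T, Z→T}.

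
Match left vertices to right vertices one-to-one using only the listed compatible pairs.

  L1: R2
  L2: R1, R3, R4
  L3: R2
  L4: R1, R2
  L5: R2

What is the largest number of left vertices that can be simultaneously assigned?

3

Unit-capacity flow: source→left, listed edges, right→sink; max matching = max flow.
Augmenting path L1→R2 (+1); matched 1.
Augmenting path L2→R1 (+1); matched 2.
Augmenting path L4→R1→L2→R3 (+1); matched 3.
No augmenting path remains; maximum matching = 3.
König certificate: {L2, L4, R2} is a vertex cover of size 3 (every listed pair touches it), so no matching can be larger.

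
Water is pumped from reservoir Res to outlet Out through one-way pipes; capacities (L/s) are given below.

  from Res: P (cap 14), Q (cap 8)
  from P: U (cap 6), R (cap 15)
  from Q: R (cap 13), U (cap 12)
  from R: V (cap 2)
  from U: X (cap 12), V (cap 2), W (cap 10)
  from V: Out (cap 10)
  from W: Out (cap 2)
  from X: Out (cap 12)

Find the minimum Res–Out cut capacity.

16

Augment Res→P→R→V→Out: bottleneck 2, flow now 2.
Augment Res→P→U→V→Out: bottleneck 2, flow now 4.
Augment Res→P→U→W→Out: bottleneck 2, flow now 6.
Augment Res→P→U→X→Out: bottleneck 2, flow now 8.
Augment Res→Q→U→X→Out: bottleneck 8, flow now 16.
No augmenting path remains; maximum flow = 16.
By max-flow min-cut, the minimum cut capacity equals the max flow.
In the residual graph, reachable from Res: {Res, P, R}.
Min-cut edges: Res→Q (8), P→U (6), R→V (2); capacity 8 + 6 + 2 = 16.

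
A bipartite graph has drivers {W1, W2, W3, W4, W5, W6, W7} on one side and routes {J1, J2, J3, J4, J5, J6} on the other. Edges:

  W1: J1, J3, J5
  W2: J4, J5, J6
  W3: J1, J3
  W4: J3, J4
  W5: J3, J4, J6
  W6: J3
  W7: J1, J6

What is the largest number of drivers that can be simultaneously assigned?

Unit-capacity flow: source→left, listed edges, right→sink; max matching = max flow.
Augmenting path W1→J1 (+1); matched 1.
Augmenting path W2→J4 (+1); matched 2.
Augmenting path W3→J3 (+1); matched 3.
Augmenting path W5→J6 (+1); matched 4.
Augmenting path W4→J4→W2→J5 (+1); matched 5.
No augmenting path remains; maximum matching = 5.
König certificate: {J1, J3, J4, J5, J6} is a vertex cover of size 5 (every listed pair touches it), so no matching can be larger.

5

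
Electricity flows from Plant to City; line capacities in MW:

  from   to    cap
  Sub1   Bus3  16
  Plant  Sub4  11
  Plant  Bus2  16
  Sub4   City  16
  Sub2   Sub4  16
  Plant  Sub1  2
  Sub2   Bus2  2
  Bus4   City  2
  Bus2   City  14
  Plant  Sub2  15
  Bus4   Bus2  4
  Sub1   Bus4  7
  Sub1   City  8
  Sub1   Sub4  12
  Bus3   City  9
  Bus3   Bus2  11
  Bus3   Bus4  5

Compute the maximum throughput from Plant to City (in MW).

32

Augment Plant→Sub1→City: bottleneck 2, flow now 2.
Augment Plant→Bus2→City: bottleneck 14, flow now 16.
Augment Plant→Sub4→City: bottleneck 11, flow now 27.
Augment Plant→Sub2→Sub4→City: bottleneck 5, flow now 32.
No augmenting path remains; maximum flow = 32.
In the residual graph, reachable from Plant: {Plant, Sub2, Bus2, Sub4}.
Min-cut edges: Plant→Sub1 (2), Bus2→City (14), Sub4→City (16); capacity 2 + 14 + 16 = 32.
This cut is saturated, so no flow can exceed 32.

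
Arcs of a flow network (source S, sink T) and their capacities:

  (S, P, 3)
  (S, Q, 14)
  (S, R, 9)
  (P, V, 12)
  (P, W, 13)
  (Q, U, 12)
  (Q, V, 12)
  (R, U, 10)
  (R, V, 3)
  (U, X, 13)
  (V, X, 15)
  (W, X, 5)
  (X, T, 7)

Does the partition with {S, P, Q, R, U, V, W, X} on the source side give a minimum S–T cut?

Yes — it is a minimum cut (capacity 7).

Given cut capacity: 7 = 7.
Augment S→P→V→X→T: bottleneck 3, flow now 3.
Augment S→Q→U→X→T: bottleneck 4, flow now 7.
No augmenting path remains; maximum flow = 7.
Cut capacity 7 equals the max flow, so it is a minimum cut.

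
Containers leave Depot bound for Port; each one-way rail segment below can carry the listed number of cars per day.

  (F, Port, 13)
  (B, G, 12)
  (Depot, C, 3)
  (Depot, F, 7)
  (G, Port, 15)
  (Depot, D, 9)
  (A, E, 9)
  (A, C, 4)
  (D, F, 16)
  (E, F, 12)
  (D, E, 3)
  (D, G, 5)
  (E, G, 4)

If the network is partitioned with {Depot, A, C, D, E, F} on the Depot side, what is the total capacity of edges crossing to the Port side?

22

Edges leaving {Depot, A, C, D, E, F}: D→G (5), E→G (4), F→Port (13).
Cut capacity = 5 + 4 + 13 = 22.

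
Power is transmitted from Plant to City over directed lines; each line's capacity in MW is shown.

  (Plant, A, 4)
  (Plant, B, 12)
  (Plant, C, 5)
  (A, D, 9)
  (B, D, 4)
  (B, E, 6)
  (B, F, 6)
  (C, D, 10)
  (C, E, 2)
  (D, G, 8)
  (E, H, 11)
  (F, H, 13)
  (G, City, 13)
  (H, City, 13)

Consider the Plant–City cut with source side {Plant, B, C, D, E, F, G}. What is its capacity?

Edges leaving {Plant, B, C, D, E, F, G}: Plant→A (4), E→H (11), F→H (13), G→City (13).
Cut capacity = 4 + 11 + 13 + 13 = 41.

41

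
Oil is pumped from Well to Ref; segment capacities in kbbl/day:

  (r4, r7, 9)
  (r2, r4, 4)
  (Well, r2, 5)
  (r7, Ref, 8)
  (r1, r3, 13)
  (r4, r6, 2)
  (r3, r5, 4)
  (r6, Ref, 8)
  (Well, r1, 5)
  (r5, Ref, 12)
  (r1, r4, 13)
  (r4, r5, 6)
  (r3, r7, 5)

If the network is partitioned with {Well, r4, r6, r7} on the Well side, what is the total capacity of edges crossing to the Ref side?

Edges leaving {Well, r4, r6, r7}: Well→r1 (5), Well→r2 (5), r4→r5 (6), r6→Ref (8), r7→Ref (8).
Cut capacity = 5 + 5 + 6 + 8 + 8 = 32.

32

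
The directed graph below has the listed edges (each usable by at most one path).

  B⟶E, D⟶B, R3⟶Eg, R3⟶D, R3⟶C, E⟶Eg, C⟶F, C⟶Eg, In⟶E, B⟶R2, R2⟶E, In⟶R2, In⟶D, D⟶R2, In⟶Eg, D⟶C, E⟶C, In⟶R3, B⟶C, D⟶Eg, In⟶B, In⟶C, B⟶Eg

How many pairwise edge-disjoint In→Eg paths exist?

Assign every edge capacity 1; by Menger, the answer equals the max flow.
Path In→Eg (+1); total 1.
Path In→R3→Eg (+1); total 2.
Path In→C→Eg (+1); total 3.
Path In→D→Eg (+1); total 4.
Path In→B→Eg (+1); total 5.
Path In→E→Eg (+1); total 6.
No residual In→Eg path; max flow = 6.
Certifying cut of size 6: {C→Eg, E→Eg, In→B, In→D, In→Eg, In→R3}.

6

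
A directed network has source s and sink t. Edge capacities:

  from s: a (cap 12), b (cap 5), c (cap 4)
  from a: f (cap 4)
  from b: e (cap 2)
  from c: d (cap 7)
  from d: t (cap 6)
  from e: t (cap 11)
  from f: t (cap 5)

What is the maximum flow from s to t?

10

Augment s→a→f→t: bottleneck 4, flow now 4.
Augment s→b→e→t: bottleneck 2, flow now 6.
Augment s→c→d→t: bottleneck 4, flow now 10.
No augmenting path remains; maximum flow = 10.
In the residual graph, reachable from s: {s, a, b}.
Min-cut edges: s→c (4), a→f (4), b→e (2); capacity 4 + 4 + 2 = 10.
This cut is saturated, so no flow can exceed 10.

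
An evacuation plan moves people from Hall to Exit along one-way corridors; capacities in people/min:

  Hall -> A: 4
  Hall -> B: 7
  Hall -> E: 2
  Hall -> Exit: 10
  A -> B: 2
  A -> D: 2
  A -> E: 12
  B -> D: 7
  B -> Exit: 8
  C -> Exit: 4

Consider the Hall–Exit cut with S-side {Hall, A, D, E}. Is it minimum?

Given cut capacity: 7 + 10 + 2 = 19.
Augment Hall→Exit: bottleneck 10, flow now 10.
Augment Hall→B→Exit: bottleneck 7, flow now 17.
Augment Hall→A→B→Exit: bottleneck 1, flow now 18.
No augmenting path remains; maximum flow = 18.
In the residual graph, reachable from Hall: {Hall, A, B, D, E}.
Min-cut edges: Hall→Exit (10), B→Exit (8); capacity 10 + 8 = 18.
Cut capacity 19 exceeds the max flow 18, so it is not minimum.

No — its capacity is 19, but the minimum cut has capacity 18.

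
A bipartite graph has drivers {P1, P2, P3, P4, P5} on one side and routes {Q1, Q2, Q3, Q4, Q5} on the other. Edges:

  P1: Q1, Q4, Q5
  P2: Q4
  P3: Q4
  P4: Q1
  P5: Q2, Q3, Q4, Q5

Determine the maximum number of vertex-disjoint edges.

4

Unit-capacity flow: source→left, listed edges, right→sink; max matching = max flow.
Augmenting path P1→Q1 (+1); matched 1.
Augmenting path P2→Q4 (+1); matched 2.
Augmenting path P5→Q2 (+1); matched 3.
Augmenting path P4→Q1→P1→Q5 (+1); matched 4.
No augmenting path remains; maximum matching = 4.
König certificate: {P1, P4, P5, Q4} is a vertex cover of size 4 (every listed pair touches it), so no matching can be larger.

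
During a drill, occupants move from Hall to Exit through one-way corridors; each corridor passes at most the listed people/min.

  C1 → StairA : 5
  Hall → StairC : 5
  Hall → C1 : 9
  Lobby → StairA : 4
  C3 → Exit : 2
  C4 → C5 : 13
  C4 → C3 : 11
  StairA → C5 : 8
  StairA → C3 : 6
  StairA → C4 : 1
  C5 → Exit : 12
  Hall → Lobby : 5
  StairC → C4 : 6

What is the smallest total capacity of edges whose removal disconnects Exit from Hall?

Augment Hall→C1→StairA→C5→Exit: bottleneck 5, flow now 5.
Augment Hall→Lobby→StairA→C5→Exit: bottleneck 3, flow now 8.
Augment Hall→Lobby→StairA→C3→Exit: bottleneck 1, flow now 9.
Augment Hall→StairC→C4→C5→Exit: bottleneck 4, flow now 13.
Augment Hall→StairC→C4→C3→Exit: bottleneck 1, flow now 14.
No augmenting path remains; maximum flow = 14.
By max-flow min-cut, the minimum cut capacity equals the max flow.
In the residual graph, reachable from Hall: {Hall, C1, Lobby}.
Min-cut edges: Hall→StairC (5), C1→StairA (5), Lobby→StairA (4); capacity 5 + 5 + 4 = 14.

14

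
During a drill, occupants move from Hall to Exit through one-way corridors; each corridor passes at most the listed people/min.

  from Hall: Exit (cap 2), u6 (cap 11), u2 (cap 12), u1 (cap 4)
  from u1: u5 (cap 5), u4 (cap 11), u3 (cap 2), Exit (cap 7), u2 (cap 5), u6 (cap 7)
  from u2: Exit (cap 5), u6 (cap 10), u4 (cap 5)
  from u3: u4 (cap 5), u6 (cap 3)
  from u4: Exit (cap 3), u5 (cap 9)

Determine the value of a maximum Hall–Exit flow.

14

Augment Hall→Exit: bottleneck 2, flow now 2.
Augment Hall→u1→Exit: bottleneck 4, flow now 6.
Augment Hall→u2→Exit: bottleneck 5, flow now 11.
Augment Hall→u2→u4→Exit: bottleneck 3, flow now 14.
No augmenting path remains; maximum flow = 14.
In the residual graph, reachable from Hall: {Hall, u2, u4, u5, u6}.
Min-cut edges: Hall→u1 (4), Hall→Exit (2), u2→Exit (5), u4→Exit (3); capacity 4 + 2 + 5 + 3 = 14.
This cut is saturated, so no flow can exceed 14.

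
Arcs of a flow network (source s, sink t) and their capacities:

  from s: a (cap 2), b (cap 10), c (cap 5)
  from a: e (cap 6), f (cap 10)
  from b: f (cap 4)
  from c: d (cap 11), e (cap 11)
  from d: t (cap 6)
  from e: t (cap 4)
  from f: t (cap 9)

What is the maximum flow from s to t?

Augment s→a→e→t: bottleneck 2, flow now 2.
Augment s→b→f→t: bottleneck 4, flow now 6.
Augment s→c→d→t: bottleneck 5, flow now 11.
No augmenting path remains; maximum flow = 11.
In the residual graph, reachable from s: {s, b}.
Min-cut edges: s→a (2), s→c (5), b→f (4); capacity 2 + 5 + 4 = 11.
This cut is saturated, so no flow can exceed 11.

11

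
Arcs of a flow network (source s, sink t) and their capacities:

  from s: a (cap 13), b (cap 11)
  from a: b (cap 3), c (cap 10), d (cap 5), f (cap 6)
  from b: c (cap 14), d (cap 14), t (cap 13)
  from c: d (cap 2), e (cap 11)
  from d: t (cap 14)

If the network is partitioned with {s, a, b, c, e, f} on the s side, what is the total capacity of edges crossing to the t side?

Edges leaving {s, a, b, c, e, f}: a→d (5), b→d (14), b→t (13), c→d (2).
Cut capacity = 5 + 14 + 13 + 2 = 34.

34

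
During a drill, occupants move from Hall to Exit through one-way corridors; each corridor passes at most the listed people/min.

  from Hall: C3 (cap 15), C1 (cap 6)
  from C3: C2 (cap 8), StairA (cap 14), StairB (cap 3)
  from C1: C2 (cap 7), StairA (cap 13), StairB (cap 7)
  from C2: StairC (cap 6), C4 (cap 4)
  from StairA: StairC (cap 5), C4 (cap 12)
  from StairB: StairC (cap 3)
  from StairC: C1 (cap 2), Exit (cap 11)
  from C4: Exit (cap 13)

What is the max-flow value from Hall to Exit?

Augment Hall→C3→C2→StairC→Exit: bottleneck 6, flow now 6.
Augment Hall→C3→C2→C4→Exit: bottleneck 2, flow now 8.
Augment Hall→C3→StairA→StairC→Exit: bottleneck 5, flow now 13.
Augment Hall→C3→StairA→C4→Exit: bottleneck 2, flow now 15.
Augment Hall→C1→C2→C4→Exit: bottleneck 2, flow now 17.
Augment Hall→C1→StairA→C4→Exit: bottleneck 4, flow now 21.
No augmenting path remains; maximum flow = 21.
In the residual graph, reachable from Hall: {Hall}.
Min-cut edges: Hall→C3 (15), Hall→C1 (6); capacity 15 + 6 = 21.
This cut is saturated, so no flow can exceed 21.

21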